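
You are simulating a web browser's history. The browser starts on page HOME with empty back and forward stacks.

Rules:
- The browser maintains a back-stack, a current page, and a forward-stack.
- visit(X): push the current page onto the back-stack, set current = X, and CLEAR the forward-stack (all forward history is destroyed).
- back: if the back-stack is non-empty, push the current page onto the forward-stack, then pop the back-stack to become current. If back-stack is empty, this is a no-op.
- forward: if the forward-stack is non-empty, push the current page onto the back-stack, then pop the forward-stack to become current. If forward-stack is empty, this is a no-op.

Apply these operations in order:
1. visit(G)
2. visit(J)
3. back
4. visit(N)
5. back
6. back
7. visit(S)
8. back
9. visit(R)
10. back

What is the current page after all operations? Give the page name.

Answer: HOME

Derivation:
After 1 (visit(G)): cur=G back=1 fwd=0
After 2 (visit(J)): cur=J back=2 fwd=0
After 3 (back): cur=G back=1 fwd=1
After 4 (visit(N)): cur=N back=2 fwd=0
After 5 (back): cur=G back=1 fwd=1
After 6 (back): cur=HOME back=0 fwd=2
After 7 (visit(S)): cur=S back=1 fwd=0
After 8 (back): cur=HOME back=0 fwd=1
After 9 (visit(R)): cur=R back=1 fwd=0
After 10 (back): cur=HOME back=0 fwd=1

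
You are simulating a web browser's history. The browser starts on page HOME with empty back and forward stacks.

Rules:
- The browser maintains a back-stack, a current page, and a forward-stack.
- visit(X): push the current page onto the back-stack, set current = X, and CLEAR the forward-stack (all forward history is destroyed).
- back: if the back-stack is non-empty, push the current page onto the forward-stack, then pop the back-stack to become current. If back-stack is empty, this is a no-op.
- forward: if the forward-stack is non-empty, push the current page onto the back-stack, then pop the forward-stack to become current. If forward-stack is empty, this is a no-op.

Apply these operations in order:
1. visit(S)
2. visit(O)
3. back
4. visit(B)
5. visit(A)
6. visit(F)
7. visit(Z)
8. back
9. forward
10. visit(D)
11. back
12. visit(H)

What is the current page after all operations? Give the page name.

Answer: H

Derivation:
After 1 (visit(S)): cur=S back=1 fwd=0
After 2 (visit(O)): cur=O back=2 fwd=0
After 3 (back): cur=S back=1 fwd=1
After 4 (visit(B)): cur=B back=2 fwd=0
After 5 (visit(A)): cur=A back=3 fwd=0
After 6 (visit(F)): cur=F back=4 fwd=0
After 7 (visit(Z)): cur=Z back=5 fwd=0
After 8 (back): cur=F back=4 fwd=1
After 9 (forward): cur=Z back=5 fwd=0
After 10 (visit(D)): cur=D back=6 fwd=0
After 11 (back): cur=Z back=5 fwd=1
After 12 (visit(H)): cur=H back=6 fwd=0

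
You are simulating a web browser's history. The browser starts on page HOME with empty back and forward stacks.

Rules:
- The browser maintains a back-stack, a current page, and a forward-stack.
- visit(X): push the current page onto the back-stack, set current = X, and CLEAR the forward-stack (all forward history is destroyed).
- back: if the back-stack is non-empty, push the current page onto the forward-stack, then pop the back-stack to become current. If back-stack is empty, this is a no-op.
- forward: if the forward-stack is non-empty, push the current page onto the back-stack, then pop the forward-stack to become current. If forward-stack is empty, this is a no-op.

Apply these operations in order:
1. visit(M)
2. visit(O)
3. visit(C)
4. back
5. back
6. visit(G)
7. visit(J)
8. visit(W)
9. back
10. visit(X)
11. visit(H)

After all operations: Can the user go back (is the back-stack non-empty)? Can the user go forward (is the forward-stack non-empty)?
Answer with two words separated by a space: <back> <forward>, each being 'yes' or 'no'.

Answer: yes no

Derivation:
After 1 (visit(M)): cur=M back=1 fwd=0
After 2 (visit(O)): cur=O back=2 fwd=0
After 3 (visit(C)): cur=C back=3 fwd=0
After 4 (back): cur=O back=2 fwd=1
After 5 (back): cur=M back=1 fwd=2
After 6 (visit(G)): cur=G back=2 fwd=0
After 7 (visit(J)): cur=J back=3 fwd=0
After 8 (visit(W)): cur=W back=4 fwd=0
After 9 (back): cur=J back=3 fwd=1
After 10 (visit(X)): cur=X back=4 fwd=0
After 11 (visit(H)): cur=H back=5 fwd=0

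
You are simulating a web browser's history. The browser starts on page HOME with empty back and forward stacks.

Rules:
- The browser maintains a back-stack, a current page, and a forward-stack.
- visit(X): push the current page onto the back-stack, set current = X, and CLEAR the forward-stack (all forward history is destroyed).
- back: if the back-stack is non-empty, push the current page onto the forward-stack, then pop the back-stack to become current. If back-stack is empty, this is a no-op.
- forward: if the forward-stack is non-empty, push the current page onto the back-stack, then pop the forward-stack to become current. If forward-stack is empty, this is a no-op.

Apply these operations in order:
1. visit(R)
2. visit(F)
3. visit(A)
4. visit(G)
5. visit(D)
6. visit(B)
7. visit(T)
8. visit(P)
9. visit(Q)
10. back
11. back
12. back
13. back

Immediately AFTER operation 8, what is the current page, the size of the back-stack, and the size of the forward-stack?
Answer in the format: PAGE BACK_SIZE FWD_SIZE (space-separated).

After 1 (visit(R)): cur=R back=1 fwd=0
After 2 (visit(F)): cur=F back=2 fwd=0
After 3 (visit(A)): cur=A back=3 fwd=0
After 4 (visit(G)): cur=G back=4 fwd=0
After 5 (visit(D)): cur=D back=5 fwd=0
After 6 (visit(B)): cur=B back=6 fwd=0
After 7 (visit(T)): cur=T back=7 fwd=0
After 8 (visit(P)): cur=P back=8 fwd=0

P 8 0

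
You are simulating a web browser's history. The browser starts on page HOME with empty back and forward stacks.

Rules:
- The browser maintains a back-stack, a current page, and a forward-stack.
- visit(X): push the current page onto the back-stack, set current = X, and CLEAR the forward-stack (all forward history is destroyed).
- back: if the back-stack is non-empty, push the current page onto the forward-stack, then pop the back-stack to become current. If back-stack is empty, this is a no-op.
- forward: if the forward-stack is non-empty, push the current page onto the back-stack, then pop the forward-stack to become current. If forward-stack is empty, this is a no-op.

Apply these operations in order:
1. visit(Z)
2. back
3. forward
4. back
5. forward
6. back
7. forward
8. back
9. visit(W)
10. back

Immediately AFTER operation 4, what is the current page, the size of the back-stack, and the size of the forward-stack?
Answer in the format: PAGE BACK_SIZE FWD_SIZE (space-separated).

After 1 (visit(Z)): cur=Z back=1 fwd=0
After 2 (back): cur=HOME back=0 fwd=1
After 3 (forward): cur=Z back=1 fwd=0
After 4 (back): cur=HOME back=0 fwd=1

HOME 0 1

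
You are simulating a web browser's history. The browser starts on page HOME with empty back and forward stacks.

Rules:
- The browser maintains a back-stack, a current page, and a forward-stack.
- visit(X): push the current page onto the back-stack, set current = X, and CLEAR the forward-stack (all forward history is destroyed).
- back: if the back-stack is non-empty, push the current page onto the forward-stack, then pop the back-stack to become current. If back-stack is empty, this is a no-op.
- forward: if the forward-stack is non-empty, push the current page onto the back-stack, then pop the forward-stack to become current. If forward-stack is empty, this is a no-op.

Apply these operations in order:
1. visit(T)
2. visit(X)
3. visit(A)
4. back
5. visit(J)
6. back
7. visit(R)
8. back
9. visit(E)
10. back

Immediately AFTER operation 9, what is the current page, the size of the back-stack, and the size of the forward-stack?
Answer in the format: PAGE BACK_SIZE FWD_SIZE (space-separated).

After 1 (visit(T)): cur=T back=1 fwd=0
After 2 (visit(X)): cur=X back=2 fwd=0
After 3 (visit(A)): cur=A back=3 fwd=0
After 4 (back): cur=X back=2 fwd=1
After 5 (visit(J)): cur=J back=3 fwd=0
After 6 (back): cur=X back=2 fwd=1
After 7 (visit(R)): cur=R back=3 fwd=0
After 8 (back): cur=X back=2 fwd=1
After 9 (visit(E)): cur=E back=3 fwd=0

E 3 0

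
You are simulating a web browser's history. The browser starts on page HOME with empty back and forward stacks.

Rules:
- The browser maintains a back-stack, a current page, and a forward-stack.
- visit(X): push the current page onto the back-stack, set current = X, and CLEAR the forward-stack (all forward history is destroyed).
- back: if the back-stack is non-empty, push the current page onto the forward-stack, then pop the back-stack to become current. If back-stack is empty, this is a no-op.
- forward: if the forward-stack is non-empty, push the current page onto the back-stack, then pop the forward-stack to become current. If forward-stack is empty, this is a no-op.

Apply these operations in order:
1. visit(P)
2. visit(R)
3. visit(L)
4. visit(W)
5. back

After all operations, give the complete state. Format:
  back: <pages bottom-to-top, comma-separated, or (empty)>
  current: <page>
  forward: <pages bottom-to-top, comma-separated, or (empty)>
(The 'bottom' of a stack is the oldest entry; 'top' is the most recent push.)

After 1 (visit(P)): cur=P back=1 fwd=0
After 2 (visit(R)): cur=R back=2 fwd=0
After 3 (visit(L)): cur=L back=3 fwd=0
After 4 (visit(W)): cur=W back=4 fwd=0
After 5 (back): cur=L back=3 fwd=1

Answer: back: HOME,P,R
current: L
forward: W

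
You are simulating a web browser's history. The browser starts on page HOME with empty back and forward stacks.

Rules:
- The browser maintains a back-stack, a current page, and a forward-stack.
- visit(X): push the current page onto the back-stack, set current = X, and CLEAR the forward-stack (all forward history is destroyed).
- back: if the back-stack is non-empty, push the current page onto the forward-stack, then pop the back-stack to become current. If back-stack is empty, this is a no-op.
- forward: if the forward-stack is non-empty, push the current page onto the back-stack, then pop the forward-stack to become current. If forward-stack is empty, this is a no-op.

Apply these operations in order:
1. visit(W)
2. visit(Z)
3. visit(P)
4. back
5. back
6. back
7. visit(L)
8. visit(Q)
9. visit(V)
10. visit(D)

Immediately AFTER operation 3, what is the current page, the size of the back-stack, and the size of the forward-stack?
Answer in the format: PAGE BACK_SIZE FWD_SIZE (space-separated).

After 1 (visit(W)): cur=W back=1 fwd=0
After 2 (visit(Z)): cur=Z back=2 fwd=0
After 3 (visit(P)): cur=P back=3 fwd=0

P 3 0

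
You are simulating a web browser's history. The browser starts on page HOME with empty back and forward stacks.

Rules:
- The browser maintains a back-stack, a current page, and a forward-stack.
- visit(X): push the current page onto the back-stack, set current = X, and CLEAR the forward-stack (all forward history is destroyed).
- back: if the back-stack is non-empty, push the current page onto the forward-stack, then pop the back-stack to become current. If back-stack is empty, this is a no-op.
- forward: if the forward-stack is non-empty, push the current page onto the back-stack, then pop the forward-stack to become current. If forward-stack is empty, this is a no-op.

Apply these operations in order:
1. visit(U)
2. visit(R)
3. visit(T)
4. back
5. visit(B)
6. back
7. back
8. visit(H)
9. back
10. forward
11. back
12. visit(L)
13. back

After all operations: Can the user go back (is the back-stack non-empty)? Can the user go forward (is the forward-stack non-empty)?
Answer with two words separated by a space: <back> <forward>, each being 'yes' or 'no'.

Answer: yes yes

Derivation:
After 1 (visit(U)): cur=U back=1 fwd=0
After 2 (visit(R)): cur=R back=2 fwd=0
After 3 (visit(T)): cur=T back=3 fwd=0
After 4 (back): cur=R back=2 fwd=1
After 5 (visit(B)): cur=B back=3 fwd=0
After 6 (back): cur=R back=2 fwd=1
After 7 (back): cur=U back=1 fwd=2
After 8 (visit(H)): cur=H back=2 fwd=0
After 9 (back): cur=U back=1 fwd=1
After 10 (forward): cur=H back=2 fwd=0
After 11 (back): cur=U back=1 fwd=1
After 12 (visit(L)): cur=L back=2 fwd=0
After 13 (back): cur=U back=1 fwd=1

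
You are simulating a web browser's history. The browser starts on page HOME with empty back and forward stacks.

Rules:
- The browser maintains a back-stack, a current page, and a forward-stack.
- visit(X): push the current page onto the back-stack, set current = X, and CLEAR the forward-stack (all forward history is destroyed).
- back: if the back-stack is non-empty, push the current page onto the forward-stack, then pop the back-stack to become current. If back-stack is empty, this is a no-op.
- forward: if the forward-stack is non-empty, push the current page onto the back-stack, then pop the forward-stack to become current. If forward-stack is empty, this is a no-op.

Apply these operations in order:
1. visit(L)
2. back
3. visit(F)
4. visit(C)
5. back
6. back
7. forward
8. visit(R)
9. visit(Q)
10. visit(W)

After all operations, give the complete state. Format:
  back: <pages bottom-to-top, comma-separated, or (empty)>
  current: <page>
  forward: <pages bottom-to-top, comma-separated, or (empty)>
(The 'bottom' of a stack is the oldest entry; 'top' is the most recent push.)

Answer: back: HOME,F,R,Q
current: W
forward: (empty)

Derivation:
After 1 (visit(L)): cur=L back=1 fwd=0
After 2 (back): cur=HOME back=0 fwd=1
After 3 (visit(F)): cur=F back=1 fwd=0
After 4 (visit(C)): cur=C back=2 fwd=0
After 5 (back): cur=F back=1 fwd=1
After 6 (back): cur=HOME back=0 fwd=2
After 7 (forward): cur=F back=1 fwd=1
After 8 (visit(R)): cur=R back=2 fwd=0
After 9 (visit(Q)): cur=Q back=3 fwd=0
After 10 (visit(W)): cur=W back=4 fwd=0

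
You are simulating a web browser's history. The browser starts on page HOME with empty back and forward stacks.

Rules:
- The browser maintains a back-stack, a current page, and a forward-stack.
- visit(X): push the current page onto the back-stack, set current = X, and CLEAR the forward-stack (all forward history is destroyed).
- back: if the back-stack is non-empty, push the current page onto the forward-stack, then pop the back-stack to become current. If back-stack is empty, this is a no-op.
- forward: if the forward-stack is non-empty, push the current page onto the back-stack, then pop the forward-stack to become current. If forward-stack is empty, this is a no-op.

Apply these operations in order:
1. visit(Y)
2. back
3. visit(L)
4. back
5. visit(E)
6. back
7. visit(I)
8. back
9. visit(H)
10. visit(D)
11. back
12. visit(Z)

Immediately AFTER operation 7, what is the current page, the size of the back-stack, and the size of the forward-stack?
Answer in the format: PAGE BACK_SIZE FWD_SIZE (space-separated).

After 1 (visit(Y)): cur=Y back=1 fwd=0
After 2 (back): cur=HOME back=0 fwd=1
After 3 (visit(L)): cur=L back=1 fwd=0
After 4 (back): cur=HOME back=0 fwd=1
After 5 (visit(E)): cur=E back=1 fwd=0
After 6 (back): cur=HOME back=0 fwd=1
After 7 (visit(I)): cur=I back=1 fwd=0

I 1 0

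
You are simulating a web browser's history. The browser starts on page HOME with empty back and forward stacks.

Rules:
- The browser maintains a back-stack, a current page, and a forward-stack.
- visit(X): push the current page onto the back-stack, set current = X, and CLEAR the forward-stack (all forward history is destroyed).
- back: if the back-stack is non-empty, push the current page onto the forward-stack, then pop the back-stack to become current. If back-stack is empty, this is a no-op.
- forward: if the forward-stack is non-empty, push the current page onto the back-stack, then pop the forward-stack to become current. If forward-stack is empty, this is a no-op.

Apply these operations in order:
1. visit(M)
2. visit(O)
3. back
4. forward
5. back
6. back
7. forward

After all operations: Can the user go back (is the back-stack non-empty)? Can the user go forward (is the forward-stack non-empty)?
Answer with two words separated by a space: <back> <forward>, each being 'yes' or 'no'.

Answer: yes yes

Derivation:
After 1 (visit(M)): cur=M back=1 fwd=0
After 2 (visit(O)): cur=O back=2 fwd=0
After 3 (back): cur=M back=1 fwd=1
After 4 (forward): cur=O back=2 fwd=0
After 5 (back): cur=M back=1 fwd=1
After 6 (back): cur=HOME back=0 fwd=2
After 7 (forward): cur=M back=1 fwd=1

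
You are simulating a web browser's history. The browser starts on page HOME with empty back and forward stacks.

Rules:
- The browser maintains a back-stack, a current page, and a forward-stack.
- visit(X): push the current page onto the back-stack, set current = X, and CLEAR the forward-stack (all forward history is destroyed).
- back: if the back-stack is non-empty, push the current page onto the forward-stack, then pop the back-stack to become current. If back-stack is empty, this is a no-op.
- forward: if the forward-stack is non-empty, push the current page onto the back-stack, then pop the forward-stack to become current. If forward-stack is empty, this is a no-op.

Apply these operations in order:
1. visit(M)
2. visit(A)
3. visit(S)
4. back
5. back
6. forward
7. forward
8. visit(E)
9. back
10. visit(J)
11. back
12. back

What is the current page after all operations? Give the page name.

Answer: A

Derivation:
After 1 (visit(M)): cur=M back=1 fwd=0
After 2 (visit(A)): cur=A back=2 fwd=0
After 3 (visit(S)): cur=S back=3 fwd=0
After 4 (back): cur=A back=2 fwd=1
After 5 (back): cur=M back=1 fwd=2
After 6 (forward): cur=A back=2 fwd=1
After 7 (forward): cur=S back=3 fwd=0
After 8 (visit(E)): cur=E back=4 fwd=0
After 9 (back): cur=S back=3 fwd=1
After 10 (visit(J)): cur=J back=4 fwd=0
After 11 (back): cur=S back=3 fwd=1
After 12 (back): cur=A back=2 fwd=2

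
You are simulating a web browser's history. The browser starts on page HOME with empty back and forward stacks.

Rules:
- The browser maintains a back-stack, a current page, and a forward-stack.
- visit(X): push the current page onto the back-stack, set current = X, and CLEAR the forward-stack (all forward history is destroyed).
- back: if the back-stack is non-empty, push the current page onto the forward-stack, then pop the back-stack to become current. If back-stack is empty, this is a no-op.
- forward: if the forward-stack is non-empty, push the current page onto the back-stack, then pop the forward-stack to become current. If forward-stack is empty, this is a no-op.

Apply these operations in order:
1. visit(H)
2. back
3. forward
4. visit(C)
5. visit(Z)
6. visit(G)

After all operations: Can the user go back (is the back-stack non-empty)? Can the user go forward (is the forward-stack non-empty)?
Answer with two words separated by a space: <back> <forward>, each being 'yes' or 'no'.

Answer: yes no

Derivation:
After 1 (visit(H)): cur=H back=1 fwd=0
After 2 (back): cur=HOME back=0 fwd=1
After 3 (forward): cur=H back=1 fwd=0
After 4 (visit(C)): cur=C back=2 fwd=0
After 5 (visit(Z)): cur=Z back=3 fwd=0
After 6 (visit(G)): cur=G back=4 fwd=0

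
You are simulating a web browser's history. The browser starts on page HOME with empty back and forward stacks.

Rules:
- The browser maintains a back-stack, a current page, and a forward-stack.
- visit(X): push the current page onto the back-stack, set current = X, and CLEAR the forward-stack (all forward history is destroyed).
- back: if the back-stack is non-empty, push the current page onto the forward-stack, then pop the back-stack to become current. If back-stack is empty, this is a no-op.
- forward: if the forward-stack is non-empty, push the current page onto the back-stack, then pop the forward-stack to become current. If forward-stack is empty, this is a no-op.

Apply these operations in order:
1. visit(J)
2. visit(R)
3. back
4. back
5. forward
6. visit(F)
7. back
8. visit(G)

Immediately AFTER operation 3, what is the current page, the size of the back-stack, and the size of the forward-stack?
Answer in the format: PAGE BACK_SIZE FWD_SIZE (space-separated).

After 1 (visit(J)): cur=J back=1 fwd=0
After 2 (visit(R)): cur=R back=2 fwd=0
After 3 (back): cur=J back=1 fwd=1

J 1 1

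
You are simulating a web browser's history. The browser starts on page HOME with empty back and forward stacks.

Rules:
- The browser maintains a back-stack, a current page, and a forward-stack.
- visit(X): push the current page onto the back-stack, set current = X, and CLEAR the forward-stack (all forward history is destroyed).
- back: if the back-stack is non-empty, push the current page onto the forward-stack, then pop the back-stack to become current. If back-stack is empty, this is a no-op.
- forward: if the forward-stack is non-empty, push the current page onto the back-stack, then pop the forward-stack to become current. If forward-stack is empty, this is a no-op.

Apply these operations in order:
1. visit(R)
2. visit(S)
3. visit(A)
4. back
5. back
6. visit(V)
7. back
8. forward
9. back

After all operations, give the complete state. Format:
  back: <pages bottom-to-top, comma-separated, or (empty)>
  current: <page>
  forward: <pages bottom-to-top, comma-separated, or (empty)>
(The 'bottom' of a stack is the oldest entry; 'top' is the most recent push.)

Answer: back: HOME
current: R
forward: V

Derivation:
After 1 (visit(R)): cur=R back=1 fwd=0
After 2 (visit(S)): cur=S back=2 fwd=0
After 3 (visit(A)): cur=A back=3 fwd=0
After 4 (back): cur=S back=2 fwd=1
After 5 (back): cur=R back=1 fwd=2
After 6 (visit(V)): cur=V back=2 fwd=0
After 7 (back): cur=R back=1 fwd=1
After 8 (forward): cur=V back=2 fwd=0
After 9 (back): cur=R back=1 fwd=1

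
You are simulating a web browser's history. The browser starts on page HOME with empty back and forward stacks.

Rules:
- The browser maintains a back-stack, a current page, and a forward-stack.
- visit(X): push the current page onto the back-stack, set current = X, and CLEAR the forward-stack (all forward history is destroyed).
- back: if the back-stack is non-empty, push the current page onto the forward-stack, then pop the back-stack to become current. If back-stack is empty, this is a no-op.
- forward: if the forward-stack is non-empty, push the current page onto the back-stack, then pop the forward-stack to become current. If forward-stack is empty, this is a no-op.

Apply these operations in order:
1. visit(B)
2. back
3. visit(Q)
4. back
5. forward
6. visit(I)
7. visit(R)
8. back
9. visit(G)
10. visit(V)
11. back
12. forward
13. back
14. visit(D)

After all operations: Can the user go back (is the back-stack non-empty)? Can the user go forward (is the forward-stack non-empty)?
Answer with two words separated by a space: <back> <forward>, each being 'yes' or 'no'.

After 1 (visit(B)): cur=B back=1 fwd=0
After 2 (back): cur=HOME back=0 fwd=1
After 3 (visit(Q)): cur=Q back=1 fwd=0
After 4 (back): cur=HOME back=0 fwd=1
After 5 (forward): cur=Q back=1 fwd=0
After 6 (visit(I)): cur=I back=2 fwd=0
After 7 (visit(R)): cur=R back=3 fwd=0
After 8 (back): cur=I back=2 fwd=1
After 9 (visit(G)): cur=G back=3 fwd=0
After 10 (visit(V)): cur=V back=4 fwd=0
After 11 (back): cur=G back=3 fwd=1
After 12 (forward): cur=V back=4 fwd=0
After 13 (back): cur=G back=3 fwd=1
After 14 (visit(D)): cur=D back=4 fwd=0

Answer: yes no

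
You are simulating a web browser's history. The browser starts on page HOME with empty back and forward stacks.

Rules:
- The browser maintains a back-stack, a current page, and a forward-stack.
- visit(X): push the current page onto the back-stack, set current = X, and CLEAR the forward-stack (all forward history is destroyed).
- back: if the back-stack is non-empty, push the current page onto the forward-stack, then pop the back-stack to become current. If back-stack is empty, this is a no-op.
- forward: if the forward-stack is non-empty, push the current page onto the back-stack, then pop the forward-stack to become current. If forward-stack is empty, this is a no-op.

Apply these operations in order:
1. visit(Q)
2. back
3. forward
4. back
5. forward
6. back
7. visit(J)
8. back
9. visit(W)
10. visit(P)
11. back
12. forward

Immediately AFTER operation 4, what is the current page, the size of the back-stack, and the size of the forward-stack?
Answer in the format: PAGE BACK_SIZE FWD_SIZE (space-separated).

After 1 (visit(Q)): cur=Q back=1 fwd=0
After 2 (back): cur=HOME back=0 fwd=1
After 3 (forward): cur=Q back=1 fwd=0
After 4 (back): cur=HOME back=0 fwd=1

HOME 0 1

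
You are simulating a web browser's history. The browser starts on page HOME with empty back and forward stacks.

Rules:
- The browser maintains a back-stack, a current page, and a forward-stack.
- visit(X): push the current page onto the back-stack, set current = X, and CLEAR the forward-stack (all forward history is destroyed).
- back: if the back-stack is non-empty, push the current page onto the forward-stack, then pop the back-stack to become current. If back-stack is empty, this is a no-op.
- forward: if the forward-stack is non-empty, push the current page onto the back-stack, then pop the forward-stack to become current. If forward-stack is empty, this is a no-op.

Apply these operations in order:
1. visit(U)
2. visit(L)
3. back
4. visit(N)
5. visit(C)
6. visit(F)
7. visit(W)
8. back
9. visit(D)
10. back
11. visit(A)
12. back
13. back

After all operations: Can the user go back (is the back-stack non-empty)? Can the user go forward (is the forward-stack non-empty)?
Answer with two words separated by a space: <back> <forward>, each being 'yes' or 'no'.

After 1 (visit(U)): cur=U back=1 fwd=0
After 2 (visit(L)): cur=L back=2 fwd=0
After 3 (back): cur=U back=1 fwd=1
After 4 (visit(N)): cur=N back=2 fwd=0
After 5 (visit(C)): cur=C back=3 fwd=0
After 6 (visit(F)): cur=F back=4 fwd=0
After 7 (visit(W)): cur=W back=5 fwd=0
After 8 (back): cur=F back=4 fwd=1
After 9 (visit(D)): cur=D back=5 fwd=0
After 10 (back): cur=F back=4 fwd=1
After 11 (visit(A)): cur=A back=5 fwd=0
After 12 (back): cur=F back=4 fwd=1
After 13 (back): cur=C back=3 fwd=2

Answer: yes yes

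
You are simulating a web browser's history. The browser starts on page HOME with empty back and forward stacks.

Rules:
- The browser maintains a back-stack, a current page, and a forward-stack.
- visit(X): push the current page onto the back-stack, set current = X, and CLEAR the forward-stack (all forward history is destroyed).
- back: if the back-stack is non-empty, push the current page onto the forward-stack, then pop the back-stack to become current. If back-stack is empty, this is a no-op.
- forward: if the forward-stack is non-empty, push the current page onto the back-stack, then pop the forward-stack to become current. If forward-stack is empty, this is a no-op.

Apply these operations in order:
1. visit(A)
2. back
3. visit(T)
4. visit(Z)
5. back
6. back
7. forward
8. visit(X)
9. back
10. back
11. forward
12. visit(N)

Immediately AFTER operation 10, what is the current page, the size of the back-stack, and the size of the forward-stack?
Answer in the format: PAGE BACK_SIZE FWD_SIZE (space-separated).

After 1 (visit(A)): cur=A back=1 fwd=0
After 2 (back): cur=HOME back=0 fwd=1
After 3 (visit(T)): cur=T back=1 fwd=0
After 4 (visit(Z)): cur=Z back=2 fwd=0
After 5 (back): cur=T back=1 fwd=1
After 6 (back): cur=HOME back=0 fwd=2
After 7 (forward): cur=T back=1 fwd=1
After 8 (visit(X)): cur=X back=2 fwd=0
After 9 (back): cur=T back=1 fwd=1
After 10 (back): cur=HOME back=0 fwd=2

HOME 0 2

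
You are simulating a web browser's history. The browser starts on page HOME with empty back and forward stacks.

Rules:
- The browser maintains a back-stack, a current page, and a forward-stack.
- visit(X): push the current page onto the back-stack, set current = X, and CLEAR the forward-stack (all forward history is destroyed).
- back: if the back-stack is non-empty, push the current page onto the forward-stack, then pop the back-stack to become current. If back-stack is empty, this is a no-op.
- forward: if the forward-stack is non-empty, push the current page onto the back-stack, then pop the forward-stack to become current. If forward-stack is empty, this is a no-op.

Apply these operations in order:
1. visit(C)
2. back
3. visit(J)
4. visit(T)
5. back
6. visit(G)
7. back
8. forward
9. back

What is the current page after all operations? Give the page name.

After 1 (visit(C)): cur=C back=1 fwd=0
After 2 (back): cur=HOME back=0 fwd=1
After 3 (visit(J)): cur=J back=1 fwd=0
After 4 (visit(T)): cur=T back=2 fwd=0
After 5 (back): cur=J back=1 fwd=1
After 6 (visit(G)): cur=G back=2 fwd=0
After 7 (back): cur=J back=1 fwd=1
After 8 (forward): cur=G back=2 fwd=0
After 9 (back): cur=J back=1 fwd=1

Answer: J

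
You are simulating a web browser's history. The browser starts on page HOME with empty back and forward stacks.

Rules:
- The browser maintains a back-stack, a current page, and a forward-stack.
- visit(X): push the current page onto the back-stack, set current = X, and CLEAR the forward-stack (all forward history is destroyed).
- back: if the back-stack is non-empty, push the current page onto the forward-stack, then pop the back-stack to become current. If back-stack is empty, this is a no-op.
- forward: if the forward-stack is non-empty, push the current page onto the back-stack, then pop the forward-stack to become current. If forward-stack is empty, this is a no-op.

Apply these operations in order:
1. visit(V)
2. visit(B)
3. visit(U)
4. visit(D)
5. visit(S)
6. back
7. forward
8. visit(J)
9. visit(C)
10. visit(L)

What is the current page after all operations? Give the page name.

Answer: L

Derivation:
After 1 (visit(V)): cur=V back=1 fwd=0
After 2 (visit(B)): cur=B back=2 fwd=0
After 3 (visit(U)): cur=U back=3 fwd=0
After 4 (visit(D)): cur=D back=4 fwd=0
After 5 (visit(S)): cur=S back=5 fwd=0
After 6 (back): cur=D back=4 fwd=1
After 7 (forward): cur=S back=5 fwd=0
After 8 (visit(J)): cur=J back=6 fwd=0
After 9 (visit(C)): cur=C back=7 fwd=0
After 10 (visit(L)): cur=L back=8 fwd=0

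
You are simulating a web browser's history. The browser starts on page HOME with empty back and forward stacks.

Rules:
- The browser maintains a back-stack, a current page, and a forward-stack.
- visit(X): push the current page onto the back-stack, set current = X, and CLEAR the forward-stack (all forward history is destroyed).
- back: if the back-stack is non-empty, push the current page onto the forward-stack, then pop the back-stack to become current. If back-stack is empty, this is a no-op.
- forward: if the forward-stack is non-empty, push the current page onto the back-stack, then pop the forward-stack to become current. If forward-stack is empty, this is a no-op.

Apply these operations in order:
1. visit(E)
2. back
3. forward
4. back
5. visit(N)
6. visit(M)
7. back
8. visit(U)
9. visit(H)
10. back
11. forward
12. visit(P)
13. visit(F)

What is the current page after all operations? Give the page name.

Answer: F

Derivation:
After 1 (visit(E)): cur=E back=1 fwd=0
After 2 (back): cur=HOME back=0 fwd=1
After 3 (forward): cur=E back=1 fwd=0
After 4 (back): cur=HOME back=0 fwd=1
After 5 (visit(N)): cur=N back=1 fwd=0
After 6 (visit(M)): cur=M back=2 fwd=0
After 7 (back): cur=N back=1 fwd=1
After 8 (visit(U)): cur=U back=2 fwd=0
After 9 (visit(H)): cur=H back=3 fwd=0
After 10 (back): cur=U back=2 fwd=1
After 11 (forward): cur=H back=3 fwd=0
After 12 (visit(P)): cur=P back=4 fwd=0
After 13 (visit(F)): cur=F back=5 fwd=0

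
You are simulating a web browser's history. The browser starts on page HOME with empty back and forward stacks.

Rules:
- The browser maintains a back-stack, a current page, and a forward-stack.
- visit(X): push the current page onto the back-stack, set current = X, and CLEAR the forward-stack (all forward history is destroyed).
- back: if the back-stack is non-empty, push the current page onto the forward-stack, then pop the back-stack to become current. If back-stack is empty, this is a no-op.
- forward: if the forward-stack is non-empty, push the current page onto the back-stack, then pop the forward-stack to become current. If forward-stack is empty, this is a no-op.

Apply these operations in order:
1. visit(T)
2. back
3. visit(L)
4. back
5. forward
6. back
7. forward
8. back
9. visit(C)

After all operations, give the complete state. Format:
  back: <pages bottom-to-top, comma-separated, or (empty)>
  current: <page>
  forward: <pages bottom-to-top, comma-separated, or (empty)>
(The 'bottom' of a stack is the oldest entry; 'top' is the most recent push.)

Answer: back: HOME
current: C
forward: (empty)

Derivation:
After 1 (visit(T)): cur=T back=1 fwd=0
After 2 (back): cur=HOME back=0 fwd=1
After 3 (visit(L)): cur=L back=1 fwd=0
After 4 (back): cur=HOME back=0 fwd=1
After 5 (forward): cur=L back=1 fwd=0
After 6 (back): cur=HOME back=0 fwd=1
After 7 (forward): cur=L back=1 fwd=0
After 8 (back): cur=HOME back=0 fwd=1
After 9 (visit(C)): cur=C back=1 fwd=0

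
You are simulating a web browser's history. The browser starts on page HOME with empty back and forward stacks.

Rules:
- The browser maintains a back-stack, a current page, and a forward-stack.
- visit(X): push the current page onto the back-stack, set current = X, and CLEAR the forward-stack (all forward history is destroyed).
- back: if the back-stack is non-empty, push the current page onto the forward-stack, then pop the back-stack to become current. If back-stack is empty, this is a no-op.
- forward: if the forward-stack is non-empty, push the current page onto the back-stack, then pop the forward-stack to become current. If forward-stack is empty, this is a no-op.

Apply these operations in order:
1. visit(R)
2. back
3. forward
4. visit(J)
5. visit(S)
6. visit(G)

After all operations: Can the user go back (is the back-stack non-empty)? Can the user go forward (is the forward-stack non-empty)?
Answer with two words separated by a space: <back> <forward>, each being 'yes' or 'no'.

Answer: yes no

Derivation:
After 1 (visit(R)): cur=R back=1 fwd=0
After 2 (back): cur=HOME back=0 fwd=1
After 3 (forward): cur=R back=1 fwd=0
After 4 (visit(J)): cur=J back=2 fwd=0
After 5 (visit(S)): cur=S back=3 fwd=0
After 6 (visit(G)): cur=G back=4 fwd=0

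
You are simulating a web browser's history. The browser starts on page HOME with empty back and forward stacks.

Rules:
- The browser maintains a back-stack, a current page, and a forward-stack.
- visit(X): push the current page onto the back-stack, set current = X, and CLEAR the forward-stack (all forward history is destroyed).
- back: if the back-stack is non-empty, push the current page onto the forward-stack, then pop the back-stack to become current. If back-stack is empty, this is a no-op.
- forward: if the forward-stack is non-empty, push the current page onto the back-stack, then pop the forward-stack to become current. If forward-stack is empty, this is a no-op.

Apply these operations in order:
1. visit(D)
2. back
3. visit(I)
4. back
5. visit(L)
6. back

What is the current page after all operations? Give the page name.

Answer: HOME

Derivation:
After 1 (visit(D)): cur=D back=1 fwd=0
After 2 (back): cur=HOME back=0 fwd=1
After 3 (visit(I)): cur=I back=1 fwd=0
After 4 (back): cur=HOME back=0 fwd=1
After 5 (visit(L)): cur=L back=1 fwd=0
After 6 (back): cur=HOME back=0 fwd=1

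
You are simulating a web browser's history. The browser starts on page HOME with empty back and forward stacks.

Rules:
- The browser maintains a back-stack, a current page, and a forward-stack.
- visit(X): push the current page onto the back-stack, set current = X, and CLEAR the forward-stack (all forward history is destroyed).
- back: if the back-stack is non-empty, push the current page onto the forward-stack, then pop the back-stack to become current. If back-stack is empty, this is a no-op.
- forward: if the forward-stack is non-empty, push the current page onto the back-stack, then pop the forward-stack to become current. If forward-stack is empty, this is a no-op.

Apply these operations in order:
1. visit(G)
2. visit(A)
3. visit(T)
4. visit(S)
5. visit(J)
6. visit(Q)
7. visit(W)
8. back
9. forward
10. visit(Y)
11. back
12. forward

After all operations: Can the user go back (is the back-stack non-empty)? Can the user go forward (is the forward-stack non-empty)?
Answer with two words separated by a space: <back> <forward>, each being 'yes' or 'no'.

Answer: yes no

Derivation:
After 1 (visit(G)): cur=G back=1 fwd=0
After 2 (visit(A)): cur=A back=2 fwd=0
After 3 (visit(T)): cur=T back=3 fwd=0
After 4 (visit(S)): cur=S back=4 fwd=0
After 5 (visit(J)): cur=J back=5 fwd=0
After 6 (visit(Q)): cur=Q back=6 fwd=0
After 7 (visit(W)): cur=W back=7 fwd=0
After 8 (back): cur=Q back=6 fwd=1
After 9 (forward): cur=W back=7 fwd=0
After 10 (visit(Y)): cur=Y back=8 fwd=0
After 11 (back): cur=W back=7 fwd=1
After 12 (forward): cur=Y back=8 fwd=0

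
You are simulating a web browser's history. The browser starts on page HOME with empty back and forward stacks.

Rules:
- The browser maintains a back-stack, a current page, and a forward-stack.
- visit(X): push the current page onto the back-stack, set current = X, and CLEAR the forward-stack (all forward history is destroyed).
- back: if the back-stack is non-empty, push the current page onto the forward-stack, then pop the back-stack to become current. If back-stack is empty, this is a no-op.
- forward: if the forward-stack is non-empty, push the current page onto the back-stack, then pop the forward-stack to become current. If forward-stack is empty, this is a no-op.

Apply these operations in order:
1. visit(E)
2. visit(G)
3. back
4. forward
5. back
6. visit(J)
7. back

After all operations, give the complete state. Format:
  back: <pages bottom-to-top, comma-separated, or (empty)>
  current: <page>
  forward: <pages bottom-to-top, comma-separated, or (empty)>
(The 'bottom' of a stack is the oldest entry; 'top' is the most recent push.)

After 1 (visit(E)): cur=E back=1 fwd=0
After 2 (visit(G)): cur=G back=2 fwd=0
After 3 (back): cur=E back=1 fwd=1
After 4 (forward): cur=G back=2 fwd=0
After 5 (back): cur=E back=1 fwd=1
After 6 (visit(J)): cur=J back=2 fwd=0
After 7 (back): cur=E back=1 fwd=1

Answer: back: HOME
current: E
forward: J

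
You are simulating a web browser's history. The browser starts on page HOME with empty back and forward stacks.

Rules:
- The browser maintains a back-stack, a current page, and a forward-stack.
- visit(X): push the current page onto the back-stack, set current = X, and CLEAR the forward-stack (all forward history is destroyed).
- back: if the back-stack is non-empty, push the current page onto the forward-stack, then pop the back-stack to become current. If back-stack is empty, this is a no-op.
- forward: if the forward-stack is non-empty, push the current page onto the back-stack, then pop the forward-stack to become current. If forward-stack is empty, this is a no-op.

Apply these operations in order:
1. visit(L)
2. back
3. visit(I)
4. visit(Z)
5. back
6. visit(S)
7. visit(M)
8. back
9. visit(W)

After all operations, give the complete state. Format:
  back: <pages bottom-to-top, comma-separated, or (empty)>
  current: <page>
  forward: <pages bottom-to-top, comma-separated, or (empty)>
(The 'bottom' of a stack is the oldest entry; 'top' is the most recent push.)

Answer: back: HOME,I,S
current: W
forward: (empty)

Derivation:
After 1 (visit(L)): cur=L back=1 fwd=0
After 2 (back): cur=HOME back=0 fwd=1
After 3 (visit(I)): cur=I back=1 fwd=0
After 4 (visit(Z)): cur=Z back=2 fwd=0
After 5 (back): cur=I back=1 fwd=1
After 6 (visit(S)): cur=S back=2 fwd=0
After 7 (visit(M)): cur=M back=3 fwd=0
After 8 (back): cur=S back=2 fwd=1
After 9 (visit(W)): cur=W back=3 fwd=0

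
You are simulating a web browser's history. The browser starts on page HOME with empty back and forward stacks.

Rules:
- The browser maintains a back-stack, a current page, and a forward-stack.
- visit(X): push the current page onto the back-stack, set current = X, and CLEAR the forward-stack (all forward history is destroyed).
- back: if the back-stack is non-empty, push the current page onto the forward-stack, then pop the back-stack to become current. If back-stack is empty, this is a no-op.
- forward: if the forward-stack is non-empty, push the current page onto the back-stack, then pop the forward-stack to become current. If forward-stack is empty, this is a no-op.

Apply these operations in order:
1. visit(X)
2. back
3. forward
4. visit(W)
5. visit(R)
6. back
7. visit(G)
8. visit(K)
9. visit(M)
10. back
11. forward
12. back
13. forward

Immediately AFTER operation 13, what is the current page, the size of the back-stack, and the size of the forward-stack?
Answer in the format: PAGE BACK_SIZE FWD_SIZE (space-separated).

After 1 (visit(X)): cur=X back=1 fwd=0
After 2 (back): cur=HOME back=0 fwd=1
After 3 (forward): cur=X back=1 fwd=0
After 4 (visit(W)): cur=W back=2 fwd=0
After 5 (visit(R)): cur=R back=3 fwd=0
After 6 (back): cur=W back=2 fwd=1
After 7 (visit(G)): cur=G back=3 fwd=0
After 8 (visit(K)): cur=K back=4 fwd=0
After 9 (visit(M)): cur=M back=5 fwd=0
After 10 (back): cur=K back=4 fwd=1
After 11 (forward): cur=M back=5 fwd=0
After 12 (back): cur=K back=4 fwd=1
After 13 (forward): cur=M back=5 fwd=0

M 5 0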